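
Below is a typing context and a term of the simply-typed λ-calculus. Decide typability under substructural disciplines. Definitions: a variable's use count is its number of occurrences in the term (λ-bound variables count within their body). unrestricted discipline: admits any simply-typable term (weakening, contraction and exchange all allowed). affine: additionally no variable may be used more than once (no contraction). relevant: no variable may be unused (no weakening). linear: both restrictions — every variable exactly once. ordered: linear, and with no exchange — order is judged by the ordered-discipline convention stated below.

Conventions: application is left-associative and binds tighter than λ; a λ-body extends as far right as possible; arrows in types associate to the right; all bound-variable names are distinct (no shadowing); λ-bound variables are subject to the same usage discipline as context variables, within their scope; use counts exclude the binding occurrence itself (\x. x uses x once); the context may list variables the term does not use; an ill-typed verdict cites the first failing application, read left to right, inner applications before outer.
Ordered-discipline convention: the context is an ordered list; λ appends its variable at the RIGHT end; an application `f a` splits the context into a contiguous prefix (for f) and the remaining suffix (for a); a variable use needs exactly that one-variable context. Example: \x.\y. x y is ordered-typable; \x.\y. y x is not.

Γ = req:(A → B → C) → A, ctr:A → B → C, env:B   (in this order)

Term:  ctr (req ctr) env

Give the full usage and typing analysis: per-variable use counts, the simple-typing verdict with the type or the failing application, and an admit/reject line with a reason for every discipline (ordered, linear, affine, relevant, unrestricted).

variable uses: req: 1, ctr: 2, env: 1
uses in reading order: ctr, req, ctr, env
typing: ✓ — C
ordered: ✗ — repeated use of ctr ×2
linear: ✗ — repeated use of ctr ×2
affine: ✗ — repeated use of ctr ×2
relevant: ✓ — every one of req, ctr, env appears
unrestricted: ✓ — simply typable at C; W, C, E all held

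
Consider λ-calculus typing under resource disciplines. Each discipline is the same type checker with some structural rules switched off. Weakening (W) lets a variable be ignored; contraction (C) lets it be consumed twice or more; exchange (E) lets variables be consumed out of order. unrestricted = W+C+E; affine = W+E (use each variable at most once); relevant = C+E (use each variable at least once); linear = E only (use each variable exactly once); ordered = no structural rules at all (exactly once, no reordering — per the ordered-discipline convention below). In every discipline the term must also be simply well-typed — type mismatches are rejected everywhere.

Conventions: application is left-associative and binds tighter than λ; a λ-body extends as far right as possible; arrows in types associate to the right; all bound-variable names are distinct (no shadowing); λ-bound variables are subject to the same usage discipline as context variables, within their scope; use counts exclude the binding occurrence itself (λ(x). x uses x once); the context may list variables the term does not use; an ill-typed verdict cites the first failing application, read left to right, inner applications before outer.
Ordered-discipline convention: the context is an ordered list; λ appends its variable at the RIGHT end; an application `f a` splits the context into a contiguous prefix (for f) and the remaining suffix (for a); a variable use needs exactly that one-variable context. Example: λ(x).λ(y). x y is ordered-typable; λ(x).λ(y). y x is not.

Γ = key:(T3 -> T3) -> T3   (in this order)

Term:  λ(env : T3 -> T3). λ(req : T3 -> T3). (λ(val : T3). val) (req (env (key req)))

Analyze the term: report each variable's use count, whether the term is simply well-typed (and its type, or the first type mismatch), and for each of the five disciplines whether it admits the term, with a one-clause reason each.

usage: key: 1, env (λ-bound): 1, req (λ-bound): 2, val (λ-bound): 1
use order (left to right): val, req, env, key, req
typing: the term checks, with type (T3 -> T3) -> (T3 -> T3) -> T3
ordered: ✗ — repeated use of req ×2
linear: ✗ — repeated use of req ×2
affine: ✗ — repeated use of req ×2
relevant: ✓ — every one of key, env, req, val appears
unrestricted: ✓ — type-checks ((T3 -> T3) -> (T3 -> T3) -> T3) and nothing is barred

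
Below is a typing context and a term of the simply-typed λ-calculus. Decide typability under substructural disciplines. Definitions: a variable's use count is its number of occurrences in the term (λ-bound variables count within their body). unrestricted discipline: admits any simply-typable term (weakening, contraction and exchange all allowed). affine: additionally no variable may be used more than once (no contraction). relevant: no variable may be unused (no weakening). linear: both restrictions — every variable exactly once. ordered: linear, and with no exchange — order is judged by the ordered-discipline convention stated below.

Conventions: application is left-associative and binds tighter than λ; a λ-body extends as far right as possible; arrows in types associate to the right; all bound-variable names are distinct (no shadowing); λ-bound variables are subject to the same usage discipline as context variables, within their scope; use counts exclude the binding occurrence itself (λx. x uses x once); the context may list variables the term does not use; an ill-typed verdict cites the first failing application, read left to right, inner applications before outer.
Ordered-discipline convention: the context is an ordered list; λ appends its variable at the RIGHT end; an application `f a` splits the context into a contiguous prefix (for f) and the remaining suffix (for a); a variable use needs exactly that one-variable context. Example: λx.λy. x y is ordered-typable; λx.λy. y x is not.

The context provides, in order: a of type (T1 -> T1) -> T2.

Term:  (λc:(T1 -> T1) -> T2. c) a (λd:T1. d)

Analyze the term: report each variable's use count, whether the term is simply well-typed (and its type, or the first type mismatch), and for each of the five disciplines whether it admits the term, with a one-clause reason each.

usage: a: 1×, c (bound): 1×, d (bound): 1×
uses in reading order: c, a, d
typing: well-typed at T2
ordered ✓ (one use each (a, c, d); ordered split holds)
linear ✓ (each of a, c, d used exactly once)
affine ✓ (none of a, c, d used more than once)
relevant ✓ (every one of a, c, d appears)
unrestricted ✓ (typability at T2 is all that's needed)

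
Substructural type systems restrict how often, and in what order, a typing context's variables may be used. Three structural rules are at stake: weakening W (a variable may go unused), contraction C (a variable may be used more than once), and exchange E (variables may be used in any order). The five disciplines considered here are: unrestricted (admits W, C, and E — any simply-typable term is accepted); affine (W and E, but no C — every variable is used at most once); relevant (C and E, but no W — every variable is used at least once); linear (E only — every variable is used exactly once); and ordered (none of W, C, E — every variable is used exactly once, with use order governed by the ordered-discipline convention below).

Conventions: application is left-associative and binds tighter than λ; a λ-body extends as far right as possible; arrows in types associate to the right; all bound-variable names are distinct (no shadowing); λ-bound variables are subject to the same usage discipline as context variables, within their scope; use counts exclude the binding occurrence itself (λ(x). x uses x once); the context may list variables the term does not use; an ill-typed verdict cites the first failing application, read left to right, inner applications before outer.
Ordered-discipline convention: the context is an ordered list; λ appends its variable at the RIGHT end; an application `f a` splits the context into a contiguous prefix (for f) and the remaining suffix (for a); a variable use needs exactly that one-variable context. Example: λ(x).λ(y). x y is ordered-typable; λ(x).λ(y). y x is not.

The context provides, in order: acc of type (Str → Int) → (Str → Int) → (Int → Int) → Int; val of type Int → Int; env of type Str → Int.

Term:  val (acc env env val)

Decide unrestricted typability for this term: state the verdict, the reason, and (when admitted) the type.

yes — well-typed at Int; no restrictions here; term : Int
variable uses: acc: 1, val: 2, env: 2
use order (left to right): val, acc, env, env, val
typing: well-typed — term : Int
across the five disciplines: ordered ✗, linear ✗, affine ✗, relevant ✓, unrestricted ✓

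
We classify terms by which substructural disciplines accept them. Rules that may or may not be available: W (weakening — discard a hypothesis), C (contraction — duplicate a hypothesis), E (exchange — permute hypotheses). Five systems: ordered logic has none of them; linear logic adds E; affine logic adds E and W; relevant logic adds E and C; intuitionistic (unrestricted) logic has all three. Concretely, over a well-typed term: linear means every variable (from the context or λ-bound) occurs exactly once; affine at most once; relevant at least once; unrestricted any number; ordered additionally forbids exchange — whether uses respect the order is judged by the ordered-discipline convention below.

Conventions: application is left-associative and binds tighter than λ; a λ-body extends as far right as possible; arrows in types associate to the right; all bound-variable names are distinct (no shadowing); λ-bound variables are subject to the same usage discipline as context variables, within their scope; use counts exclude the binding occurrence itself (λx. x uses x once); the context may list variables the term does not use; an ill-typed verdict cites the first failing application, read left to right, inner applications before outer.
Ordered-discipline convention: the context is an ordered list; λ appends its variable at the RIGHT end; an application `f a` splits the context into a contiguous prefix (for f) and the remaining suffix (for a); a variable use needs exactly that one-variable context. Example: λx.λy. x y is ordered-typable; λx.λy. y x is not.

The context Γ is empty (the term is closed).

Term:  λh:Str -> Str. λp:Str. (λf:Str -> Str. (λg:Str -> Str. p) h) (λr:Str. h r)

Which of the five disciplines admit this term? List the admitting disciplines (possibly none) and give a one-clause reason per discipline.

admitting disciplines: unrestricted
counts: h (λ-bound): 2×; p (λ-bound): 1×; f (λ-bound): 0×; g (λ-bound): 0×; r (λ-bound): 1×
use order (left to right): p, h, h, r
typing: well-typed — term : (Str -> Str) -> Str -> Str
ordered ✗ (h ×2 used more than once (contraction); f, g never used (weakening))
linear ✗ (h ×2 used more than once (contraction); f, g never used (weakening))
affine ✗ (h ×2 used more than once (contraction))
relevant ✗ (f, g never used (weakening))
unrestricted ✓ (typability at (Str -> Str) -> Str -> Str is all that's needed)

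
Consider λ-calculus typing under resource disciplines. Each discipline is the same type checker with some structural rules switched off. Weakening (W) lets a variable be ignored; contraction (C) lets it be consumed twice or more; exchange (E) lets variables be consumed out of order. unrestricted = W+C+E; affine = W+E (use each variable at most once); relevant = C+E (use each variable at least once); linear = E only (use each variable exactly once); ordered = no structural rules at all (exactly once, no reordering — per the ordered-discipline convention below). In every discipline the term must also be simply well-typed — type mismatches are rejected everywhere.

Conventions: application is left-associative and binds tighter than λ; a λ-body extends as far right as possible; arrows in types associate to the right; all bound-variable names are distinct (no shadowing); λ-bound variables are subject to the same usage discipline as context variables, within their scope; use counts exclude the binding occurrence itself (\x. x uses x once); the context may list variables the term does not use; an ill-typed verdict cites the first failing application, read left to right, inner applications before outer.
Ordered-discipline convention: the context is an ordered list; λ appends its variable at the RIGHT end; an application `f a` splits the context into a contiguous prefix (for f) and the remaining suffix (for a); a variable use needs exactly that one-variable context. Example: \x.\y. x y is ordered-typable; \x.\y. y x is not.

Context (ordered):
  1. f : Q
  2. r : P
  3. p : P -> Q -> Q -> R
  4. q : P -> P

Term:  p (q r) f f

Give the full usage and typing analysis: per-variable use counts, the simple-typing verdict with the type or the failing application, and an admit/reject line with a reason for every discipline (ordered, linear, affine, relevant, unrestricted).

usage: f ×2, r ×1, p ×1, q ×1
left-to-right use order: p, q, r, f, f
typing: well-typed — term : R
ordered ✗ (f ×2 used more than once (contraction))
linear ✗ (f ×2 used more than once (contraction))
affine ✗ (f ×2 used more than once (contraction))
relevant ✓ (f, r, p, q: all used, weakening unneeded)
unrestricted ✓ (well-typed at R; no restrictions here)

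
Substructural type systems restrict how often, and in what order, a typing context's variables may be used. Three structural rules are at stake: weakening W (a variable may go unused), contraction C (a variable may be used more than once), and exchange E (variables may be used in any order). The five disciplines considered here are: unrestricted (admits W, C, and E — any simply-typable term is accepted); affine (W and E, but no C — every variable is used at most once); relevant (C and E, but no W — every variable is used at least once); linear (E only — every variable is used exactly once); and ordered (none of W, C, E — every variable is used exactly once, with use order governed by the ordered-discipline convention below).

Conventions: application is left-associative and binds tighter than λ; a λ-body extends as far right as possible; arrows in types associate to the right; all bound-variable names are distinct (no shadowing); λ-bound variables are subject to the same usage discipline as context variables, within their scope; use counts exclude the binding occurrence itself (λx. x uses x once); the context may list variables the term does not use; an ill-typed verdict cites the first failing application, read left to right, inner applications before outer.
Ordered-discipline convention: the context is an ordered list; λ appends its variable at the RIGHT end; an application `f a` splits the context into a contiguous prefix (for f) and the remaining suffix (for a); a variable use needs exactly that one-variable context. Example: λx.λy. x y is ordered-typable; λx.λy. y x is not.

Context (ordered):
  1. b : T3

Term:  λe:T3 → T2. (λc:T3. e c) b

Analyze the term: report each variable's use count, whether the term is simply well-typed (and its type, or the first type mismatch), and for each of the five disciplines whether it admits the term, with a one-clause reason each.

counts: b=1; e [bound]=1; c [bound]=1
left-to-right use order: e, c, b
typing: well-typed — term : (T3 → T2) → T2
ordered ✗ (use order e, c, b needs exchange)
linear ✓ (exactly-once usage across b, e, c)
affine ✓ (b, e, c: no repeats, contraction unneeded)
relevant ✓ (every one of b, e, c appears)
unrestricted ✓ (type-checks ((T3 → T2) → T2) and nothing is barred)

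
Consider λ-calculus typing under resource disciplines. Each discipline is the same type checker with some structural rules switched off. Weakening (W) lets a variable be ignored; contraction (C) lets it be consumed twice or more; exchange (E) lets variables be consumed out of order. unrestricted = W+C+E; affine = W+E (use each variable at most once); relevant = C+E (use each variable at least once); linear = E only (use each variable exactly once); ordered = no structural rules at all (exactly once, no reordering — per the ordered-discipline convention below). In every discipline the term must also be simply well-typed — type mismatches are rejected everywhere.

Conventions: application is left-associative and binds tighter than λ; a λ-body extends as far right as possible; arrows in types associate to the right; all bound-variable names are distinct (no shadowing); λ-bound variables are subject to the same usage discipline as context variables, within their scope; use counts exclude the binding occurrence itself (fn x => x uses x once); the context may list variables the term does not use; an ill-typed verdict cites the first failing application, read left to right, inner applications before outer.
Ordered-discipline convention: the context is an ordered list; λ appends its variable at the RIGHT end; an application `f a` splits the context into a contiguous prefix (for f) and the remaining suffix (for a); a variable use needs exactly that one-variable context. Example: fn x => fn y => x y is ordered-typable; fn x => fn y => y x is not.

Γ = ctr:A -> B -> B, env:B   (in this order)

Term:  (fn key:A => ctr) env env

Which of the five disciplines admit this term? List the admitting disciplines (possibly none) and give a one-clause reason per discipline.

admitted by: none
usage: ctr ×1; env ×2; key (λ-bound) ×0
left-to-right use order: ctr, env, env
typing: ill-typed: an argument B mismatches the expected A
ordered: ✗, a type mismatch blocks all five
linear: ✗, the type mismatch rejects it
affine: ✗, not simply typable
relevant: ✗, fails simple typing
unrestricted: ✗, a type mismatch blocks all five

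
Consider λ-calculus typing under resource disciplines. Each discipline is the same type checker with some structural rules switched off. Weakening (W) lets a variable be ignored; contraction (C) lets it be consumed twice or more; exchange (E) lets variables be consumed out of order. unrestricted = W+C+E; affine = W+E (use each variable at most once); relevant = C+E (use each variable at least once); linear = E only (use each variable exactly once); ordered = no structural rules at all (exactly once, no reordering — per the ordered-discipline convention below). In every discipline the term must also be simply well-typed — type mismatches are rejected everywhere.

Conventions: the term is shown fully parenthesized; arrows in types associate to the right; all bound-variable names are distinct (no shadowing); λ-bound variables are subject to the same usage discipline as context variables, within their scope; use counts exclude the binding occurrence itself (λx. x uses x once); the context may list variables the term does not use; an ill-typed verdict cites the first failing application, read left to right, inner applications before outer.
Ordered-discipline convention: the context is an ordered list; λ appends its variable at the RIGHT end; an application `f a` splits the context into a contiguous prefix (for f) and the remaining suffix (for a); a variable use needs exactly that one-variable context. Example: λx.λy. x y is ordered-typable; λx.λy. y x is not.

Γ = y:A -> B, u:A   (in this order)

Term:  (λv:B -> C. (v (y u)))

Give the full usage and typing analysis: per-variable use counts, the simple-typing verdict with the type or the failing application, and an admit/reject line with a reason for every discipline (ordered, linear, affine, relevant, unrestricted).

counts: y: 1×, u: 1×, v (λ-bound): 1×
left-to-right use order: v, y, u
typing: well-typed at (B -> C) -> C
ordered ✗ (use order v, y, u needs exchange)
linear ✓ (single use per variable (y, u, v))
affine ✓ (no duplicate uses among y, u, v)
relevant ✓ (y, u, v: all used, weakening unneeded)
unrestricted ✓ (type-checks ((B -> C) -> C) and nothing is barred)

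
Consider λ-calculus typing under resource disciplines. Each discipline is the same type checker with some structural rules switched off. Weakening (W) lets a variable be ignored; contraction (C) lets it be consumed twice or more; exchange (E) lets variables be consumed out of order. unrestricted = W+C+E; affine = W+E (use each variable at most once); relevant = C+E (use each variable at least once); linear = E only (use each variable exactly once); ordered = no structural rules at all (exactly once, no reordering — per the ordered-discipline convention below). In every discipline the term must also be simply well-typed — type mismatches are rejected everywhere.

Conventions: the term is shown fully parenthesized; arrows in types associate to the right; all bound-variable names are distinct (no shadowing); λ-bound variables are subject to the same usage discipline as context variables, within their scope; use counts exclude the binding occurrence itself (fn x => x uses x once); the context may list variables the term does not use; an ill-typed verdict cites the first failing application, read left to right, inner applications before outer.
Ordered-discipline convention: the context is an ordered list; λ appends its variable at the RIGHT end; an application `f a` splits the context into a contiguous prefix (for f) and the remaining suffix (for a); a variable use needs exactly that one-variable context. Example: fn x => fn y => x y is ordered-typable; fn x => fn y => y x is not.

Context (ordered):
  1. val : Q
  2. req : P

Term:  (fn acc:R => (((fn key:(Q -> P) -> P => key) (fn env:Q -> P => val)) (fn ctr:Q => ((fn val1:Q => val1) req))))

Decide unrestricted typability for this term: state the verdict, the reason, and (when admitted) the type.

no — the type mismatch rejects it
use counts: val: 1, req: 1, acc (λ-bound): 0, key (λ-bound): 1, env (λ-bound): 0, ctr (λ-bound): 0, val1 (λ-bound): 1
uses in reading order: key, val, val1, req
typing: ill-typed: argument of type (Q -> P) -> Q where (Q -> P) -> P is required
per-discipline verdicts: ordered ✗ | linear ✗ | affine ✗ | relevant ✗ | unrestricted ✗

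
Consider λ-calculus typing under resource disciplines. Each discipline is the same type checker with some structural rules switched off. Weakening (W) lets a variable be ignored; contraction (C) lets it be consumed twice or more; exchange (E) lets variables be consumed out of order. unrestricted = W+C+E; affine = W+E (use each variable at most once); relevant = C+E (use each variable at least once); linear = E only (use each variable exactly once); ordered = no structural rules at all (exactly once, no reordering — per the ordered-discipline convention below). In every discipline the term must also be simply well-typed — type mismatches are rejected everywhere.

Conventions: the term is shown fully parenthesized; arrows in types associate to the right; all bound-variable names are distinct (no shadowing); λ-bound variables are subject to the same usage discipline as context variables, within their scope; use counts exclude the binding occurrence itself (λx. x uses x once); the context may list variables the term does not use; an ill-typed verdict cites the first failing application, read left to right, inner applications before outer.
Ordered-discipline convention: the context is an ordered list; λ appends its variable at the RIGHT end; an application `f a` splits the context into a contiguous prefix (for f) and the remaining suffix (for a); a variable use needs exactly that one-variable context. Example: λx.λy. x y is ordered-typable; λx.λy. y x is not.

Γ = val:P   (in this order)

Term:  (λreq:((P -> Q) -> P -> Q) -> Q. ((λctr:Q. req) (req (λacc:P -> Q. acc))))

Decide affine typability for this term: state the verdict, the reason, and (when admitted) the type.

no — repeated use of req ×2
use counts: val=0, req (λ-bound)=2, ctr (λ-bound)=0, acc (λ-bound)=1
left-to-right use order: req, req, acc
typing: the term checks, with type (((P -> Q) -> P -> Q) -> Q) -> ((P -> Q) -> P -> Q) -> Q
per-discipline verdicts: ordered ✗, linear ✗, affine ✗, relevant ✗, unrestricted ✓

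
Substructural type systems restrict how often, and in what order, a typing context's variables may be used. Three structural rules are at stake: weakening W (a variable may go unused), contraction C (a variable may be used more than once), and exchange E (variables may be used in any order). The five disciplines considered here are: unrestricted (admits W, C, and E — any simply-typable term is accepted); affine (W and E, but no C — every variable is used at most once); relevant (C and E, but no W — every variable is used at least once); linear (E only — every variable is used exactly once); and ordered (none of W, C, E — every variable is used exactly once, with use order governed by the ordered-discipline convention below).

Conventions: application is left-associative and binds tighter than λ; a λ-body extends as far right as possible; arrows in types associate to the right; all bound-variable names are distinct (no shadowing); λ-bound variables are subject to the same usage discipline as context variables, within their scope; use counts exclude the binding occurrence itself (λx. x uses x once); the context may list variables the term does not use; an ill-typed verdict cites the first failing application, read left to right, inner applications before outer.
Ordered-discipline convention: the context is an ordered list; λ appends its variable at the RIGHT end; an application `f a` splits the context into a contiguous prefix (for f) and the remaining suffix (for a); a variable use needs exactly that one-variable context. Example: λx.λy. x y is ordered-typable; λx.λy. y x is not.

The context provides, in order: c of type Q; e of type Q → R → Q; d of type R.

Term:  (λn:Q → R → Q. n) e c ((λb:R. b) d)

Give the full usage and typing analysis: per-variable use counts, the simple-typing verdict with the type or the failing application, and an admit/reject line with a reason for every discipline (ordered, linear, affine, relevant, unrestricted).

counts: c: 1; e: 1; d: 1; n [bound]: 1; b [bound]: 1
order of uses: n, e, c, b, d
typing: ✓ — Q
ordered ✗ (no contiguous prefix/suffix split fits n, e, c, b, d)
linear ✓ (each of c, e, d, n, b used exactly once)
affine ✓ (no duplicate uses among c, e, d, n, b)
relevant ✓ (c, e, d, n, b: all used, weakening unneeded)
unrestricted ✓ (type-checks (Q) and nothing is barred)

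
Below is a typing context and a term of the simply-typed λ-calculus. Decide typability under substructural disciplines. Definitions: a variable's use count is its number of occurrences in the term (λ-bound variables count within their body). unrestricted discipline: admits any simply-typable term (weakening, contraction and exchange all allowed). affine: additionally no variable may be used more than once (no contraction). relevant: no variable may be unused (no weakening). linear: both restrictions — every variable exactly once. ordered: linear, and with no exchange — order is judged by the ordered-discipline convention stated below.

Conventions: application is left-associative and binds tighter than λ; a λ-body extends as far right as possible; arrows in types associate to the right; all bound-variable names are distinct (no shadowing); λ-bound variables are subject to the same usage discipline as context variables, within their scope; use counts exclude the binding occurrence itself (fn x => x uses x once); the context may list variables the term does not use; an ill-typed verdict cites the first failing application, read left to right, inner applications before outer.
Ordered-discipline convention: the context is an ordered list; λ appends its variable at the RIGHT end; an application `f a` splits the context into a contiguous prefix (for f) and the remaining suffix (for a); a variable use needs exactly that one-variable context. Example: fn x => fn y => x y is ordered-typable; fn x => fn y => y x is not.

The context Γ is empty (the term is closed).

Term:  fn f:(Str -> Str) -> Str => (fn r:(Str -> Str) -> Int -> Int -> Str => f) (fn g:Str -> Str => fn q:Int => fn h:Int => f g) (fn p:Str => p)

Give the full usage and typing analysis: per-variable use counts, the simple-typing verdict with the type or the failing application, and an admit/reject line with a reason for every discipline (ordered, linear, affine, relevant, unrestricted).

counts: f [bound]: 2, r [bound]: 0, g [bound]: 1, q [bound]: 0, h [bound]: 0, p [bound]: 1
left-to-right use order: f, f, g, p
typing: well-typed at ((Str -> Str) -> Str) -> Str
ordered: ✗, needs contraction — f ×2; r, q, h never used (weakening)
linear: ✗, needs contraction — f ×2; r, q, h never used (weakening)
affine: ✗, needs contraction — f ×2
relevant: ✗, r, q, h never used (weakening)
unrestricted: ✓, type-checks (((Str -> Str) -> Str) -> Str) and nothing is barred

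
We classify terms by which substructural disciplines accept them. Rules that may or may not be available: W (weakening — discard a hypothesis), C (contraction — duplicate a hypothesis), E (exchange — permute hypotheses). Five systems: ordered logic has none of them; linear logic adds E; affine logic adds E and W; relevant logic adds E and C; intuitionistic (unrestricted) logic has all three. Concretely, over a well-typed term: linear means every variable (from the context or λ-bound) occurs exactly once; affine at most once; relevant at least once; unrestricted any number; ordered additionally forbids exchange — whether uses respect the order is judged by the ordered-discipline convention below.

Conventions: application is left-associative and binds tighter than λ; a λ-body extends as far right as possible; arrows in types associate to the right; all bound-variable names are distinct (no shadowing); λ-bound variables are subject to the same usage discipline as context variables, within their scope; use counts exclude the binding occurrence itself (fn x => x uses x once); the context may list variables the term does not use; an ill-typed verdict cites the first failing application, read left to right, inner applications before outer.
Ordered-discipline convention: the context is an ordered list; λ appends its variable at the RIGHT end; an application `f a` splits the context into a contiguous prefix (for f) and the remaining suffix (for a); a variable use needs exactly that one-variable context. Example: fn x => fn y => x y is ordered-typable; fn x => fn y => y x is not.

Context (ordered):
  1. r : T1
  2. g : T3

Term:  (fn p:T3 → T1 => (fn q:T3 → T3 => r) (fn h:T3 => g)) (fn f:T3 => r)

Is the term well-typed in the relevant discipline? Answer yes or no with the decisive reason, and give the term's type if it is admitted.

no — p, q, h, f left unused
variable uses: r ×2; g ×1; p [bound] ×0; q [bound] ×0; h [bound] ×0; f [bound] ×0
left-to-right use order: r, g, r
typing: ✓ — T1
per-discipline verdicts: ordered ✗ · linear ✗ · affine ✗ · relevant ✗ · unrestricted ✓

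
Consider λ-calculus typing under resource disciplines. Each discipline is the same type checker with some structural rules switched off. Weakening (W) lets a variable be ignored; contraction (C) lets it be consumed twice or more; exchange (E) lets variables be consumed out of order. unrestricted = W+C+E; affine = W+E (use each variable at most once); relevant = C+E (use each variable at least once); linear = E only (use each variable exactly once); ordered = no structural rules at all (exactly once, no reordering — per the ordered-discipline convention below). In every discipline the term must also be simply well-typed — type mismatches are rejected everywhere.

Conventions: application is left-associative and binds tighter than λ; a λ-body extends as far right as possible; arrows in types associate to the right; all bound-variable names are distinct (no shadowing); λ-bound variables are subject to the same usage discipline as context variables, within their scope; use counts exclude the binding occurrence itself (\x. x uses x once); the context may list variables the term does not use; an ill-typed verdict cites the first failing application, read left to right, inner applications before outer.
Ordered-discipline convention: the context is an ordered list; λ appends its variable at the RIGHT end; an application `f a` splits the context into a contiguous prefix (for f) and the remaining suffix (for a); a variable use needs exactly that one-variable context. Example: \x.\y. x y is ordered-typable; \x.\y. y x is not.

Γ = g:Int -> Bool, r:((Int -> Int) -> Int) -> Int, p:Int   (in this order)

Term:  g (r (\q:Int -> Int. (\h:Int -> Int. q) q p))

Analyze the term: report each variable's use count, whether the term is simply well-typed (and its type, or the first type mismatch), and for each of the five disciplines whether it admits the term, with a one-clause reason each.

usage: g=1, r=1, p=1, q [bound]=2, h [bound]=0
uses in reading order: g, r, q, q, p
typing: the term checks, with type Bool
ordered: ✗ — q ×2 used more than once (contraction); unused: h — weakening required
linear: ✗ — q ×2 used more than once (contraction); unused: h — weakening required
affine: ✗ — q ×2 used more than once (contraction)
relevant: ✗ — unused: h — weakening required
unrestricted: ✓ — simply typable at Bool; W, C, E all held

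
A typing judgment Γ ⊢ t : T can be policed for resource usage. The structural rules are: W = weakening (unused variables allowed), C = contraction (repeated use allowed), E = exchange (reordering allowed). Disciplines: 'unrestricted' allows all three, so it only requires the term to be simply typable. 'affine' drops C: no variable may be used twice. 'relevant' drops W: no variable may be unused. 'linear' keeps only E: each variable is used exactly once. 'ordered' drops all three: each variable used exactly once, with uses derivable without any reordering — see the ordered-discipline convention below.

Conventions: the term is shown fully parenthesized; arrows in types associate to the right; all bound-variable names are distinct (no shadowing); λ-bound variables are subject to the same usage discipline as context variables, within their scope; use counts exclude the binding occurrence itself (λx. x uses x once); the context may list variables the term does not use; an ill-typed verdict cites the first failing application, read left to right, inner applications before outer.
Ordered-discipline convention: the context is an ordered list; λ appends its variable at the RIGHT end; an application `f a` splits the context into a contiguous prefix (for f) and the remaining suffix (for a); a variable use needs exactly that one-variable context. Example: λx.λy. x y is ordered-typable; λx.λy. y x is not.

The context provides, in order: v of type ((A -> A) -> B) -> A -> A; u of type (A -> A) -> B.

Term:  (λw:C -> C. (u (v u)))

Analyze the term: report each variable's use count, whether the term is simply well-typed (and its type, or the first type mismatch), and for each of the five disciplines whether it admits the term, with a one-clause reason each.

variable uses: v=1, u=2, w (λ-bound)=0
use order (left to right): u, v, u
typing: well-typed at (C -> C) -> B
ordered ✗ (needs contraction — u ×2; unused: w — weakening required)
linear ✗ (needs contraction — u ×2; unused: w — weakening required)
affine ✗ (needs contraction — u ×2)
relevant ✗ (unused: w — weakening required)
unrestricted ✓ (well-typed at (C -> C) -> B; no restrictions here)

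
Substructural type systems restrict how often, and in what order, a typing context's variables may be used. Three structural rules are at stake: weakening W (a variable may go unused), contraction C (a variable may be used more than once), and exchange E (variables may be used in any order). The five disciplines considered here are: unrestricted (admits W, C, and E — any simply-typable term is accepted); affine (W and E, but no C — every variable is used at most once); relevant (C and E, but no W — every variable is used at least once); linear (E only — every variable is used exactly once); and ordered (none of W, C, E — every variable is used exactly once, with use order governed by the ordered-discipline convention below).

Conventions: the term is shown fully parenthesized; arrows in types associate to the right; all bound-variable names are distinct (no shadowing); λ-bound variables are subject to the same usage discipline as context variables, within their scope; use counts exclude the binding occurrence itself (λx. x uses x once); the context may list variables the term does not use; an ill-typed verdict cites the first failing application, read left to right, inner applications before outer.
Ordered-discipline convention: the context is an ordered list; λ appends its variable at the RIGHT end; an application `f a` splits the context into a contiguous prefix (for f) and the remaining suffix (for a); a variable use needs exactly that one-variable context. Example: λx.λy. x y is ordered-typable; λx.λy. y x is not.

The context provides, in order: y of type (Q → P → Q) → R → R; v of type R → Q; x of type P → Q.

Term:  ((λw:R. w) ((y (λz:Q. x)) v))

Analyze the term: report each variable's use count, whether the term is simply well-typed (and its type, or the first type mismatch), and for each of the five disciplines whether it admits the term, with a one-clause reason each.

variable uses: y ×1; v ×1; x ×1; w (bound) ×1; z (bound) ×0
use order (left to right): w, y, x, v
typing: ill-typed: argument of type R → Q where R is required
ordered: ✗, fails simple typing
linear: ✗, a type mismatch blocks all five
affine: ✗, the type mismatch rejects it
relevant: ✗, not simply typable
unrestricted: ✗, fails simple typing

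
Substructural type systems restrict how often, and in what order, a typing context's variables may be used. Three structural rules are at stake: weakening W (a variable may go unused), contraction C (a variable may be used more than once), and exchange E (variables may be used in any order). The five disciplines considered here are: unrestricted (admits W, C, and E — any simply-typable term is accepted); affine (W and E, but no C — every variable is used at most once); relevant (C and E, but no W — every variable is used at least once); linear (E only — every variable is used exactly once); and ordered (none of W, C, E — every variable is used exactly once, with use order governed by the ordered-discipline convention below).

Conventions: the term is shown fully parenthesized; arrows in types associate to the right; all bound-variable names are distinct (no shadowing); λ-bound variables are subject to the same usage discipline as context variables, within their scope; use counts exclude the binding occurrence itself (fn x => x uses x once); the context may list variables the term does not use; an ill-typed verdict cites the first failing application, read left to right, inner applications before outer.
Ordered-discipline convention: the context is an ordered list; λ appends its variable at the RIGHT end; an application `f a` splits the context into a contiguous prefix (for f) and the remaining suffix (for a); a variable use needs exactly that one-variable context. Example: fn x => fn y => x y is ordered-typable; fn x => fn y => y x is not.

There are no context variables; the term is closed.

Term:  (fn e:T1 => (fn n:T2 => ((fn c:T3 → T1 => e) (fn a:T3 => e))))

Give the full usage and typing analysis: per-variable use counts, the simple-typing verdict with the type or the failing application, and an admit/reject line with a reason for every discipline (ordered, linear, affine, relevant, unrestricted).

counts: e (λ-bound) ×2, n (λ-bound) ×0, c (λ-bound) ×0, a (λ-bound) ×0
left-to-right use order: e, e
typing: the term checks, with type T1 → T2 → T1
ordered: ✗ — e ×2 used more than once (contraction); needs weakening: n, c, a unused
linear: ✗ — e ×2 used more than once (contraction); needs weakening: n, c, a unused
affine: ✗ — e ×2 used more than once (contraction)
relevant: ✗ — needs weakening: n, c, a unused
unrestricted: ✓ — simply typable at T1 → T2 → T1; W, C, E all held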